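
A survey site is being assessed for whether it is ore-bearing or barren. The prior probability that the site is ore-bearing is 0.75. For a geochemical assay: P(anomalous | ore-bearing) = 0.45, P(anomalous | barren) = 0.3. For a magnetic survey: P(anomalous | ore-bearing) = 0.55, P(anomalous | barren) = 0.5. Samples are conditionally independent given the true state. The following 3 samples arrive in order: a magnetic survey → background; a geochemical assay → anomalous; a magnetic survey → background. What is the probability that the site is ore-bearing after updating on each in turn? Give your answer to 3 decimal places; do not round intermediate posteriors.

After a magnetic survey='background': P(ore) = 0.45·0.7500 / (0.45·0.7500 + 0.5·0.2500) ≈ 0.7297
After a geochemical assay='anomalous': P(ore) = 0.45·0.7297 / (0.45·0.7297 + 0.3·0.2703) ≈ 0.8020
After a magnetic survey='background': P(ore) = 0.45·0.8020 / (0.45·0.8020 + 0.5·0.1980) ≈ 0.7847

0.785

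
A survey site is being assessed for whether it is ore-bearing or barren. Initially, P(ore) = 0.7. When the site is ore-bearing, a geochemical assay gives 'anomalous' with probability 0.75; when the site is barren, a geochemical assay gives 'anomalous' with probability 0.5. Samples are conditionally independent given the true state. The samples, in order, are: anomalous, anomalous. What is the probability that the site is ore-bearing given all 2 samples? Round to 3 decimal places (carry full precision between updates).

After 'anomalous': P(ore) = 0.75·0.7000 / (0.75·0.7000 + 0.5·0.3000) ≈ 0.7778
After 'anomalous': P(ore) = 0.75·0.7778 / (0.75·0.7778 + 0.5·0.2222) ≈ 0.8400

0.840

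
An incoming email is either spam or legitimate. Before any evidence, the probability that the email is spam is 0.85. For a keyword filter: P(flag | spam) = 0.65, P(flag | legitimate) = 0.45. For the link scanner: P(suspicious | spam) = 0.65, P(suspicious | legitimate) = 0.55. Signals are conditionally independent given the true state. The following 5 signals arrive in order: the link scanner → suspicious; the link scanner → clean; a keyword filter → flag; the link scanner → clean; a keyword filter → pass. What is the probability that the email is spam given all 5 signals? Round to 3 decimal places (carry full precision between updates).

0.788

Apply Bayes' rule sequentially, carrying P(spam) forward.
After the link scanner='suspicious': P(spam) = 0.65·0.8500 / (0.65·0.8500 + 0.55·0.1500) ≈ 0.8701
After the link scanner='clean': P(spam) = 0.35·0.8701 / (0.35·0.8701 + 0.45·0.1299) ≈ 0.8389
After a keyword filter='flag': P(spam) = 0.65·0.8389 / (0.65·0.8389 + 0.45·0.1611) ≈ 0.8827
After the link scanner='clean': P(spam) = 0.35·0.8827 / (0.35·0.8827 + 0.45·0.1173) ≈ 0.8541
After a keyword filter='pass': P(spam) = 0.35·0.8541 / (0.35·0.8541 + 0.55·0.1459) ≈ 0.7883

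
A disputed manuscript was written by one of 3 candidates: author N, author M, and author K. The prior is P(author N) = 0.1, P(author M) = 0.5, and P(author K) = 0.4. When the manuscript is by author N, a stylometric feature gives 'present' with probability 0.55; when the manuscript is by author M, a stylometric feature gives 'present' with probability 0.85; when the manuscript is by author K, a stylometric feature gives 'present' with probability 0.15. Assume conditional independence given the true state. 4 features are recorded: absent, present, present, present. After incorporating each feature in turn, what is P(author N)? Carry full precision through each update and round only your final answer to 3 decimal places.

0.137

Each posterior becomes the prior for the next update.
After 'absent': normaliser = 0.45·0.1000 + 0.15·0.5000 + 0.85·0.4000; P(author N) ≈ 0.0978, P(author M) ≈ 0.1630, P(author K) ≈ 0.7391
After 'present': normaliser = 0.55·0.0978 + 0.85·0.1630 + 0.15·0.7391; P(author N) ≈ 0.1774, P(author M) ≈ 0.4570, P(author K) ≈ 0.3656
After 'present': normaliser = 0.55·0.1774 + 0.85·0.4570 + 0.15·0.3656; P(author N) ≈ 0.1804, P(author M) ≈ 0.7182, P(author K) ≈ 0.1014
After 'present': normaliser = 0.55·0.1804 + 0.85·0.7182 + 0.15·0.1014; P(author N) ≈ 0.1369, P(author M) ≈ 0.8421, P(author K) ≈ 0.0210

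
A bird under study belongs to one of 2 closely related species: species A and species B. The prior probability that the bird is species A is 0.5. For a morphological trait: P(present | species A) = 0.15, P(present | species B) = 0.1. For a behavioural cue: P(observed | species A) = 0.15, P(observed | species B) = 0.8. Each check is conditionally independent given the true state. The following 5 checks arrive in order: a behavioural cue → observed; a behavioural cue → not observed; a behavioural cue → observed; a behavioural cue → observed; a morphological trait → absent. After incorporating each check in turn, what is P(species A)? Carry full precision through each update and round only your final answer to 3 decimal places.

After a behavioural cue='observed': P(species A) = 0.15·0.5000 / (0.15·0.5000 + 0.8·0.5000) ≈ 0.1579
After a behavioural cue='not observed': P(species A) = 0.85·0.1579 / (0.85·0.1579 + 0.2·0.8421) ≈ 0.4435
After a behavioural cue='observed': P(species A) = 0.15·0.4435 / (0.15·0.4435 + 0.8·0.5565) ≈ 0.1300
After a behavioural cue='observed': P(species A) = 0.15·0.1300 / (0.15·0.1300 + 0.8·0.8700) ≈ 0.0273
After a morphological trait='absent': P(species A) = 0.85·0.0273 / (0.85·0.0273 + 0.9·0.9727) ≈ 0.0258

0.026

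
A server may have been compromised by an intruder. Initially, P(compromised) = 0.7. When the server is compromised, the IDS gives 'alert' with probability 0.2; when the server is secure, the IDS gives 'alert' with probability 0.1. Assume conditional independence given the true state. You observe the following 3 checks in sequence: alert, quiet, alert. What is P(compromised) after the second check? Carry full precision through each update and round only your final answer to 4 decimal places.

After 'alert': P(compromised) = 0.2·0.7000 / (0.2·0.7000 + 0.1·0.3000) ≈ 0.8235
After 'quiet': P(compromised) = 0.8·0.8235 / (0.8·0.8235 + 0.9·0.1765) ≈ 0.8058

0.8058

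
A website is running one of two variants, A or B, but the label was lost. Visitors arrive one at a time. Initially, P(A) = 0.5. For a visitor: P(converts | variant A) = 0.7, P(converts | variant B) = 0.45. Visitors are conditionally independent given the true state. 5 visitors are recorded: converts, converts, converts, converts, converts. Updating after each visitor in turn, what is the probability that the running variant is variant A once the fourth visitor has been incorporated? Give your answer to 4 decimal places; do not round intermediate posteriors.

Each posterior becomes the prior for the next update.
After 'converts': P(A) = 0.7·0.5000 / (0.7·0.5000 + 0.45·0.5000) ≈ 0.6087
After 'converts': P(A) = 0.7·0.6087 / (0.7·0.6087 + 0.45·0.3913) ≈ 0.7076
After 'converts': P(A) = 0.7·0.7076 / (0.7·0.7076 + 0.45·0.2924) ≈ 0.7901
After 'converts': P(A) = 0.7·0.7901 / (0.7·0.7901 + 0.45·0.2099) ≈ 0.8541

0.8541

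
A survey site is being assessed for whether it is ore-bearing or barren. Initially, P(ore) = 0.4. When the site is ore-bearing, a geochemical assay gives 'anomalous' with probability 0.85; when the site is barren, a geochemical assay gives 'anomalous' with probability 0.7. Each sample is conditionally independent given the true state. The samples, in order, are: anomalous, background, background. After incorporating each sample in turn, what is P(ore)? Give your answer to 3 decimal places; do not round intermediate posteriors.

0.168

After 'anomalous': P(ore) = 0.85·0.4000 / (0.85·0.4000 + 0.7·0.6000) ≈ 0.4474
After 'background': P(ore) = 0.15·0.4474 / (0.15·0.4474 + 0.3·0.5526) ≈ 0.2881
After 'background': P(ore) = 0.15·0.2881 / (0.15·0.2881 + 0.3·0.7119) ≈ 0.1683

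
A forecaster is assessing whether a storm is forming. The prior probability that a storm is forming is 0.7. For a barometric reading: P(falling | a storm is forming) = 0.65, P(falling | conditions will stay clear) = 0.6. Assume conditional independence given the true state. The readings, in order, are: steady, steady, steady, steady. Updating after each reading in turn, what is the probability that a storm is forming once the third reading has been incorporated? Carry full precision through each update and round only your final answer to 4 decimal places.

After 'steady': P(storm) = 0.35·0.7000 / (0.35·0.7000 + 0.4·0.3000) ≈ 0.6712
After 'steady': P(storm) = 0.35·0.6712 / (0.35·0.6712 + 0.4·0.3288) ≈ 0.6411
After 'steady': P(storm) = 0.35·0.6411 / (0.35·0.6411 + 0.4·0.3589) ≈ 0.6099

0.6099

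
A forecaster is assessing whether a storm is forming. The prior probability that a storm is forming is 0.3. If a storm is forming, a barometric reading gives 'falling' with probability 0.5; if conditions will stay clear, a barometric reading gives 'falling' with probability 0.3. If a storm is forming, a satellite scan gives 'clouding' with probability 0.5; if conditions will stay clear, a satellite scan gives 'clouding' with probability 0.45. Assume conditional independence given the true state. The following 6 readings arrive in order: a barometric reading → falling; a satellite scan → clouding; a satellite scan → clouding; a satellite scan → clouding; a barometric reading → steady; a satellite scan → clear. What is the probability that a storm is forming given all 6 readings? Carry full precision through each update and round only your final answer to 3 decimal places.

0.389

After a barometric reading='falling': P(storm) = 0.5·0.3000 / (0.5·0.3000 + 0.3·0.7000) ≈ 0.4167
After a satellite scan='clouding': P(storm) = 0.5·0.4167 / (0.5·0.4167 + 0.45·0.5833) ≈ 0.4425
After a satellite scan='clouding': P(storm) = 0.5·0.4425 / (0.5·0.4425 + 0.45·0.5575) ≈ 0.4686
After a satellite scan='clouding': P(storm) = 0.5·0.4686 / (0.5·0.4686 + 0.45·0.5314) ≈ 0.4949
After a barometric reading='steady': P(storm) = 0.5·0.4949 / (0.5·0.4949 + 0.7·0.5051) ≈ 0.4117
After a satellite scan='clear': P(storm) = 0.5·0.4117 / (0.5·0.4117 + 0.55·0.5883) ≈ 0.3888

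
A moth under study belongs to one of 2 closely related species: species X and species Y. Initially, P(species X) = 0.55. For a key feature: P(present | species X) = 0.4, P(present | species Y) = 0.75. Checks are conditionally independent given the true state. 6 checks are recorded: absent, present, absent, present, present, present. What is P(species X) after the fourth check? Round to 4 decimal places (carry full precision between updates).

After 'absent': P(species X) = 0.6·0.5500 / (0.6·0.5500 + 0.25·0.4500) ≈ 0.7458
After 'present': P(species X) = 0.4·0.7458 / (0.4·0.7458 + 0.75·0.2542) ≈ 0.6101
After 'absent': P(species X) = 0.6·0.6101 / (0.6·0.6101 + 0.25·0.3899) ≈ 0.7897
After 'present': P(species X) = 0.4·0.7897 / (0.4·0.7897 + 0.75·0.2103) ≈ 0.6669

0.6669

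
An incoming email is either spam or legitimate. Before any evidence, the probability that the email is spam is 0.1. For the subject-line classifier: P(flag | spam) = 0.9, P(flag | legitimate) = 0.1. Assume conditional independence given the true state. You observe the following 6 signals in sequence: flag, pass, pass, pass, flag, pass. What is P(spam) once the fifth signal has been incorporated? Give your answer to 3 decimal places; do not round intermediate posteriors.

After 'flag': P(spam) = 0.9·0.1000 / (0.9·0.1000 + 0.1·0.9000) ≈ 0.5000
After 'pass': P(spam) = 0.1·0.5000 / (0.1·0.5000 + 0.9·0.5000) ≈ 0.1000
After 'pass': P(spam) = 0.1·0.1000 / (0.1·0.1000 + 0.9·0.9000) ≈ 0.0122
After 'pass': P(spam) = 0.1·0.0122 / (0.1·0.0122 + 0.9·0.9878) ≈ 0.0014
After 'flag': P(spam) = 0.9·0.0014 / (0.9·0.0014 + 0.1·0.9986) ≈ 0.0122

0.012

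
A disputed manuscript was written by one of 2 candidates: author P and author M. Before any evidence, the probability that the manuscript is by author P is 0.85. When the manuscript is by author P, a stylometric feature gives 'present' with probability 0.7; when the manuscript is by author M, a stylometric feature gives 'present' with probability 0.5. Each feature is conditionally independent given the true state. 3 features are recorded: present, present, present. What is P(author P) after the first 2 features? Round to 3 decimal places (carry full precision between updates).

Apply Bayes' rule sequentially, carrying P(author P) forward.
After 'present': P(author P) = 0.7·0.8500 / (0.7·0.8500 + 0.5·0.1500) ≈ 0.8881
After 'present': P(author P) = 0.7·0.8881 / (0.7·0.8881 + 0.5·0.1119) ≈ 0.9174

0.917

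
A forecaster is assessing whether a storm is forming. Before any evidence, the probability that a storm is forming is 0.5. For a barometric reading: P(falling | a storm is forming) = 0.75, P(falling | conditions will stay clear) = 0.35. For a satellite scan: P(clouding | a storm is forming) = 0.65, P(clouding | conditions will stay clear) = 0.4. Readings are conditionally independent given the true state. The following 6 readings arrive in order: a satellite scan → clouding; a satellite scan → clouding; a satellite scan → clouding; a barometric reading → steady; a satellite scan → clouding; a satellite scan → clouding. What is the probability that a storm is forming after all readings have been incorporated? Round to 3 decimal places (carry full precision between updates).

0.813

After a satellite scan='clouding': P(storm) = 0.65·0.5000 / (0.65·0.5000 + 0.4·0.5000) ≈ 0.6190
After a satellite scan='clouding': P(storm) = 0.65·0.6190 / (0.65·0.6190 + 0.4·0.3810) ≈ 0.7253
After a satellite scan='clouding': P(storm) = 0.65·0.7253 / (0.65·0.7253 + 0.4·0.2747) ≈ 0.8110
After a barometric reading='steady': P(storm) = 0.25·0.8110 / (0.25·0.8110 + 0.65·0.1890) ≈ 0.6227
After a satellite scan='clouding': P(storm) = 0.65·0.6227 / (0.65·0.6227 + 0.4·0.3773) ≈ 0.7284
After a satellite scan='clouding': P(storm) = 0.65·0.7284 / (0.65·0.7284 + 0.4·0.2716) ≈ 0.8134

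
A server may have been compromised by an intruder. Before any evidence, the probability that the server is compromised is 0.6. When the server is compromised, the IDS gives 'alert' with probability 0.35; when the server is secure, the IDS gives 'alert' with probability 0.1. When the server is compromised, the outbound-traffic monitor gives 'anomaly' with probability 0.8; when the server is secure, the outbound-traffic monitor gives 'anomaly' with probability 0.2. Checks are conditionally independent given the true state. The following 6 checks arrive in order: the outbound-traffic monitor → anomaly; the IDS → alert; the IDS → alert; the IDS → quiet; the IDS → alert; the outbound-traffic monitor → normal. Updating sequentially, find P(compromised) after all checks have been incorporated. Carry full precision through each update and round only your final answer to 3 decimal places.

After the outbound-traffic monitor='anomaly': P(compromised) = 0.8·0.6000 / (0.8·0.6000 + 0.2·0.4000) ≈ 0.8571
After the IDS='alert': P(compromised) = 0.35·0.8571 / (0.35·0.8571 + 0.1·0.1429) ≈ 0.9545
After the IDS='alert': P(compromised) = 0.35·0.9545 / (0.35·0.9545 + 0.1·0.0455) ≈ 0.9866
After the IDS='quiet': P(compromised) = 0.65·0.9866 / (0.65·0.9866 + 0.9·0.0134) ≈ 0.9815
After the IDS='alert': P(compromised) = 0.35·0.9815 / (0.35·0.9815 + 0.1·0.0185) ≈ 0.9946
After the outbound-traffic monitor='normal': P(compromised) = 0.2·0.9946 / (0.2·0.9946 + 0.8·0.0054) ≈ 0.9789

0.979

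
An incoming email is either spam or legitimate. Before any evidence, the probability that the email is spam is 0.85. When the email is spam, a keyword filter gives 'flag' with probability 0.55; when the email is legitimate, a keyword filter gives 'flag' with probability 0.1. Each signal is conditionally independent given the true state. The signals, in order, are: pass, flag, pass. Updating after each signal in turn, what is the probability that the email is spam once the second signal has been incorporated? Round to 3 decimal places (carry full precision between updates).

After 'pass': P(spam) = 0.45·0.8500 / (0.45·0.8500 + 0.9·0.1500) ≈ 0.7391
After 'flag': P(spam) = 0.55·0.7391 / (0.55·0.7391 + 0.1·0.2609) ≈ 0.9397

0.940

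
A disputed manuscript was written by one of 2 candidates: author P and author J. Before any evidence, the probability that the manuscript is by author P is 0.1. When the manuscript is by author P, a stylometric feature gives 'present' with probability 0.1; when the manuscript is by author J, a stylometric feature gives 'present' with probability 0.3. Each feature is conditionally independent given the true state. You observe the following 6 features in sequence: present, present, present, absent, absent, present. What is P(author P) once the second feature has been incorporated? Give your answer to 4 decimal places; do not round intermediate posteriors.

0.0122

After 'present': P(author P) = 0.1·0.1000 / (0.1·0.1000 + 0.3·0.9000) ≈ 0.0357
After 'present': P(author P) = 0.1·0.0357 / (0.1·0.0357 + 0.3·0.9643) ≈ 0.0122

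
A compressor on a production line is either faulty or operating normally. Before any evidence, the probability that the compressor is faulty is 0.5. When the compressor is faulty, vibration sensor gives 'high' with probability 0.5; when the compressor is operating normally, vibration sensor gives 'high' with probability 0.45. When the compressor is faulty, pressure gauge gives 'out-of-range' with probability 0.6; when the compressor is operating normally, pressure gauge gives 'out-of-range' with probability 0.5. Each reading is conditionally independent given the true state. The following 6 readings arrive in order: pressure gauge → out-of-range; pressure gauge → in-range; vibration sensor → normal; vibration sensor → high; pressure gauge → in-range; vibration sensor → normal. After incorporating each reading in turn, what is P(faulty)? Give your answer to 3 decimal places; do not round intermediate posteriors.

0.414

After pressure gauge='out-of-range': P(faulty) = 0.6·0.5000 / (0.6·0.5000 + 0.5·0.5000) ≈ 0.5455
After pressure gauge='in-range': P(faulty) = 0.4·0.5455 / (0.4·0.5455 + 0.5·0.4545) ≈ 0.4898
After vibration sensor='normal': P(faulty) = 0.5·0.4898 / (0.5·0.4898 + 0.55·0.5102) ≈ 0.4660
After vibration sensor='high': P(faulty) = 0.5·0.4660 / (0.5·0.4660 + 0.45·0.5340) ≈ 0.4923
After pressure gauge='in-range': P(faulty) = 0.4·0.4923 / (0.4·0.4923 + 0.5·0.5077) ≈ 0.4369
After vibration sensor='normal': P(faulty) = 0.5·0.4369 / (0.5·0.4369 + 0.55·0.5631) ≈ 0.4136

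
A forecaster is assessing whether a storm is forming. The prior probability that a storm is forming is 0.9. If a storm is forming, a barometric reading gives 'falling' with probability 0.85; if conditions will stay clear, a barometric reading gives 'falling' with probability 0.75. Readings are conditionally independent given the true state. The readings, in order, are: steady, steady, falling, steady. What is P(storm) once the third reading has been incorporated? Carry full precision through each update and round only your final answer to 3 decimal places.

After 'steady': P(storm) = 0.15·0.9000 / (0.15·0.9000 + 0.25·0.1000) ≈ 0.8438
After 'steady': P(storm) = 0.15·0.8438 / (0.15·0.8438 + 0.25·0.1562) ≈ 0.7642
After 'falling': P(storm) = 0.85·0.7642 / (0.85·0.7642 + 0.75·0.2358) ≈ 0.7860

0.786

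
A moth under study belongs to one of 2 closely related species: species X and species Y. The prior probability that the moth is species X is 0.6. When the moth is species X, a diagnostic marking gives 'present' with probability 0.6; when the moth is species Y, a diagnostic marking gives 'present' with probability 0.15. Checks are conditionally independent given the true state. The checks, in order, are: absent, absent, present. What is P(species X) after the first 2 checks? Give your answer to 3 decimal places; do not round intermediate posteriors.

After 'absent': P(species X) = 0.4·0.6000 / (0.4·0.6000 + 0.85·0.4000) ≈ 0.4138
After 'absent': P(species X) = 0.4·0.4138 / (0.4·0.4138 + 0.85·0.5862) ≈ 0.2494

0.249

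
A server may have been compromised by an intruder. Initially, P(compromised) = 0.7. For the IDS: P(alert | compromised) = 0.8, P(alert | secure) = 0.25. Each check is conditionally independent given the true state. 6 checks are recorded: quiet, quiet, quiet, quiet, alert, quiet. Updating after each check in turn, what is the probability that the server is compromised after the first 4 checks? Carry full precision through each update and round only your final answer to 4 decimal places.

0.0117

Each posterior becomes the prior for the next update.
After 'quiet': P(compromised) = 0.2·0.7000 / (0.2·0.7000 + 0.75·0.3000) ≈ 0.3836
After 'quiet': P(compromised) = 0.2·0.3836 / (0.2·0.3836 + 0.75·0.6164) ≈ 0.1423
After 'quiet': P(compromised) = 0.2·0.1423 / (0.2·0.1423 + 0.75·0.8577) ≈ 0.0424
After 'quiet': P(compromised) = 0.2·0.0424 / (0.2·0.0424 + 0.75·0.9576) ≈ 0.0117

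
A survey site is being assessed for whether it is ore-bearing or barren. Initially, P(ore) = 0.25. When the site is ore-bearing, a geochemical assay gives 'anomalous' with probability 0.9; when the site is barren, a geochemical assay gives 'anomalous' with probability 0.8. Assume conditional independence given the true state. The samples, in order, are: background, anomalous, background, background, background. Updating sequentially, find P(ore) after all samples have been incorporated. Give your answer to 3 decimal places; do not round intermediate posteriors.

0.023

Apply Bayes' rule sequentially, carrying P(ore) forward.
After 'background': P(ore) = 0.1·0.2500 / (0.1·0.2500 + 0.2·0.7500) ≈ 0.1429
After 'anomalous': P(ore) = 0.9·0.1429 / (0.9·0.1429 + 0.8·0.8571) ≈ 0.1579
After 'background': P(ore) = 0.1·0.1579 / (0.1·0.1579 + 0.2·0.8421) ≈ 0.0857
After 'background': P(ore) = 0.1·0.0857 / (0.1·0.0857 + 0.2·0.9143) ≈ 0.0448
After 'background': P(ore) = 0.1·0.0448 / (0.1·0.0448 + 0.2·0.9552) ≈ 0.0229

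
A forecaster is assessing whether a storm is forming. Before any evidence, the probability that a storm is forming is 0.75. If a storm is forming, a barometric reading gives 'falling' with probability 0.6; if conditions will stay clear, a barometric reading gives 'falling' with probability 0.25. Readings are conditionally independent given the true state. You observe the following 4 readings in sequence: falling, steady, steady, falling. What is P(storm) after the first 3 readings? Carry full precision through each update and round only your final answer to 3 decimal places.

0.672

Each posterior becomes the prior for the next update.
After 'falling': P(storm) = 0.6·0.7500 / (0.6·0.7500 + 0.25·0.2500) ≈ 0.8780
After 'steady': P(storm) = 0.4·0.8780 / (0.4·0.8780 + 0.75·0.1220) ≈ 0.7934
After 'steady': P(storm) = 0.4·0.7934 / (0.4·0.7934 + 0.75·0.2066) ≈ 0.6719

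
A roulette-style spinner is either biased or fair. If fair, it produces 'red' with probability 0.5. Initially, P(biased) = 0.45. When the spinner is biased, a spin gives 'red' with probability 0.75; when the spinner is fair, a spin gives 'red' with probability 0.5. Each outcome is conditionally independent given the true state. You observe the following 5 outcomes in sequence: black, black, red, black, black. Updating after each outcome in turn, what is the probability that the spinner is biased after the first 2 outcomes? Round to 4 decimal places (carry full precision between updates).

0.1698

After 'black': P(biased) = 0.25·0.4500 / (0.25·0.4500 + 0.5·0.5500) ≈ 0.2903
After 'black': P(biased) = 0.25·0.2903 / (0.25·0.2903 + 0.5·0.7097) ≈ 0.1698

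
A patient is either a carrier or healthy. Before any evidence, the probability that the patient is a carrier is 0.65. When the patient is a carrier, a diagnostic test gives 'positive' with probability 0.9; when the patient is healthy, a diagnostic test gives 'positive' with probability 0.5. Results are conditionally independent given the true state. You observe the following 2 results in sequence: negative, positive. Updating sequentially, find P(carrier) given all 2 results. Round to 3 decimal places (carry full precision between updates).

After 'negative': P(carrier) = 0.1·0.6500 / (0.1·0.6500 + 0.5·0.3500) ≈ 0.2708
After 'positive': P(carrier) = 0.9·0.2708 / (0.9·0.2708 + 0.5·0.7292) ≈ 0.4007

0.401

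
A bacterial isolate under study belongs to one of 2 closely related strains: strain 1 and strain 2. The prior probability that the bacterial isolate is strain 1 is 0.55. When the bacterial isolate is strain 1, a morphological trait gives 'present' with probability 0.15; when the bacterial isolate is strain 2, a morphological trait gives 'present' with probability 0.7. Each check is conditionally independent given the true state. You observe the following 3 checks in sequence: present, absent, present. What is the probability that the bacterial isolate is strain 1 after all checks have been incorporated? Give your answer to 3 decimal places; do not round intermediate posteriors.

0.137

Each posterior becomes the prior for the next update.
After 'present': P(strain 1) = 0.15·0.5500 / (0.15·0.5500 + 0.7·0.4500) ≈ 0.2075
After 'absent': P(strain 1) = 0.85·0.2075 / (0.85·0.2075 + 0.3·0.7925) ≈ 0.4260
After 'present': P(strain 1) = 0.15·0.4260 / (0.15·0.4260 + 0.7·0.5740) ≈ 0.1372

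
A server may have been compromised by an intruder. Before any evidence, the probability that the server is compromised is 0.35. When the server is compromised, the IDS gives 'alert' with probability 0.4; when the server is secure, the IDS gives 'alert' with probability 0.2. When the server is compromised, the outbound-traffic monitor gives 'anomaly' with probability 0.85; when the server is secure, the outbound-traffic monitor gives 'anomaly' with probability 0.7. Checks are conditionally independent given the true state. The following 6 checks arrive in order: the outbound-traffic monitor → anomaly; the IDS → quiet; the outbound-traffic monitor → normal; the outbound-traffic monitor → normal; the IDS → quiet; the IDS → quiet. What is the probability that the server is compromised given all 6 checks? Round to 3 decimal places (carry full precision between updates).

0.065

Apply Bayes' rule sequentially, carrying P(compromised) forward.
After the outbound-traffic monitor='anomaly': P(compromised) = 0.85·0.3500 / (0.85·0.3500 + 0.7·0.6500) ≈ 0.3953
After the IDS='quiet': P(compromised) = 0.6·0.3953 / (0.6·0.3953 + 0.8·0.6047) ≈ 0.3290
After the outbound-traffic monitor='normal': P(compromised) = 0.15·0.3290 / (0.15·0.3290 + 0.3·0.6710) ≈ 0.1969
After the outbound-traffic monitor='normal': P(compromised) = 0.15·0.1969 / (0.15·0.1969 + 0.3·0.8031) ≈ 0.1092
After the IDS='quiet': P(compromised) = 0.6·0.1092 / (0.6·0.1092 + 0.8·0.8908) ≈ 0.0842
After the IDS='quiet': P(compromised) = 0.6·0.0842 / (0.6·0.0842 + 0.8·0.9158) ≈ 0.0645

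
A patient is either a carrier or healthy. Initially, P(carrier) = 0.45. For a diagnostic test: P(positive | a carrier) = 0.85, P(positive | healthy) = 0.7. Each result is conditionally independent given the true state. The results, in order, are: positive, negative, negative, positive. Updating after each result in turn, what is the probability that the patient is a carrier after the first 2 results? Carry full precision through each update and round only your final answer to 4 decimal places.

Each posterior becomes the prior for the next update.
After 'positive': P(carrier) = 0.85·0.4500 / (0.85·0.4500 + 0.7·0.5500) ≈ 0.4984
After 'negative': P(carrier) = 0.15·0.4984 / (0.15·0.4984 + 0.3·0.5016) ≈ 0.3319

0.3319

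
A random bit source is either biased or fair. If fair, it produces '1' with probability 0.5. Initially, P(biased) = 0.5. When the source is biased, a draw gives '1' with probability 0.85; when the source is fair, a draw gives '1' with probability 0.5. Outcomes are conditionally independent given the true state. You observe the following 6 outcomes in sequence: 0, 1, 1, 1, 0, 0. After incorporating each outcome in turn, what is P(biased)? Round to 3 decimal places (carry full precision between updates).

0.117

Apply Bayes' rule sequentially, carrying P(biased) forward.
After '0': P(biased) = 0.15·0.5000 / (0.15·0.5000 + 0.5·0.5000) ≈ 0.2308
After '1': P(biased) = 0.85·0.2308 / (0.85·0.2308 + 0.5·0.7692) ≈ 0.3377
After '1': P(biased) = 0.85·0.3377 / (0.85·0.3377 + 0.5·0.6623) ≈ 0.4644
After '1': P(biased) = 0.85·0.4644 / (0.85·0.4644 + 0.5·0.5356) ≈ 0.5958
After '0': P(biased) = 0.15·0.5958 / (0.15·0.5958 + 0.5·0.4042) ≈ 0.3066
After '0': P(biased) = 0.15·0.3066 / (0.15·0.3066 + 0.5·0.6934) ≈ 0.1171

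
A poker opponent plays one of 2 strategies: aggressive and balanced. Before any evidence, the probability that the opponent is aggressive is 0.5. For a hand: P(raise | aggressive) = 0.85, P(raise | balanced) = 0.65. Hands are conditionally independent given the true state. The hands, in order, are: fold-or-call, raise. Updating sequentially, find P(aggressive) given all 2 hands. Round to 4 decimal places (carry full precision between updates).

0.3592

After 'fold-or-call': P(aggressive) = 0.15·0.5000 / (0.15·0.5000 + 0.35·0.5000) ≈ 0.3000
After 'raise': P(aggressive) = 0.85·0.3000 / (0.85·0.3000 + 0.65·0.7000) ≈ 0.3592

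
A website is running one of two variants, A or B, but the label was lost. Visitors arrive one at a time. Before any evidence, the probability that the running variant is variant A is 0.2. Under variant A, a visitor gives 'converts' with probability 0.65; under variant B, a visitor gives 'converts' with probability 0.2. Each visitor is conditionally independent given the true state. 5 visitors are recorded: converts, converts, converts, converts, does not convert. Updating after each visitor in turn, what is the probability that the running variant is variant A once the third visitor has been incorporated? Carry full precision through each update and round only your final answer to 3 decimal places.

0.896

After 'converts': P(A) = 0.65·0.2000 / (0.65·0.2000 + 0.2·0.8000) ≈ 0.4483
After 'converts': P(A) = 0.65·0.4483 / (0.65·0.4483 + 0.2·0.5517) ≈ 0.7253
After 'converts': P(A) = 0.65·0.7253 / (0.65·0.7253 + 0.2·0.2747) ≈ 0.8956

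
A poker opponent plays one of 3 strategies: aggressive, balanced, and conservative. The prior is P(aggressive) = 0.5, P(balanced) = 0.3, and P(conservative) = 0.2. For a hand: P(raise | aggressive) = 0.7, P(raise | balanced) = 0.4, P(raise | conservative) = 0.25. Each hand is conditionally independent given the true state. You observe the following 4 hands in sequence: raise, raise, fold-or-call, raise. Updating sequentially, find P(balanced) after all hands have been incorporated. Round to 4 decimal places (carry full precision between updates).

0.1764

After 'raise': normaliser = 0.7·0.5000 + 0.4·0.3000 + 0.25·0.2000; P(aggressive) ≈ 0.6731, P(balanced) ≈ 0.2308, P(conservative) ≈ 0.0962
After 'raise': normaliser = 0.7·0.6731 + 0.4·0.2308 + 0.25·0.0962; P(aggressive) ≈ 0.8020, P(balanced) ≈ 0.1571, P(conservative) ≈ 0.0409
After 'fold-or-call': normaliser = 0.3·0.8020 + 0.6·0.1571 + 0.75·0.0409; P(aggressive) ≈ 0.6582, P(balanced) ≈ 0.2579, P(conservative) ≈ 0.0839
After 'raise': normaliser = 0.7·0.6582 + 0.4·0.2579 + 0.25·0.0839; P(aggressive) ≈ 0.7877, P(balanced) ≈ 0.1764, P(conservative) ≈ 0.0359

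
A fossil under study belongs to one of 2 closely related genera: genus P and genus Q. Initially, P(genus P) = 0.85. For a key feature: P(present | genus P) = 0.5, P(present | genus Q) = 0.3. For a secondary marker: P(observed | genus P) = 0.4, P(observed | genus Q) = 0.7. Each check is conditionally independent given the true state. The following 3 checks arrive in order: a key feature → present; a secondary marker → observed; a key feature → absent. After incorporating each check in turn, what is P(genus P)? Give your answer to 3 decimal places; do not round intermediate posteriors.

Apply Bayes' rule sequentially, carrying P(genus P) forward.
After a key feature='present': P(genus P) = 0.5·0.8500 / (0.5·0.8500 + 0.3·0.1500) ≈ 0.9043
After a secondary marker='observed': P(genus P) = 0.4·0.9043 / (0.4·0.9043 + 0.7·0.0957) ≈ 0.8437
After a key feature='absent': P(genus P) = 0.5·0.8437 / (0.5·0.8437 + 0.7·0.1563) ≈ 0.7940

0.794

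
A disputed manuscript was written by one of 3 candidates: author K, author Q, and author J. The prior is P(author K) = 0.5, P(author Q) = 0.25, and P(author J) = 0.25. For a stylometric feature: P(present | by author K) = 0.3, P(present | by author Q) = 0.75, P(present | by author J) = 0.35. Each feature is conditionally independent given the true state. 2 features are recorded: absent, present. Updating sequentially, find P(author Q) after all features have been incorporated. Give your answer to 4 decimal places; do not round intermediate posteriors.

After 'absent': normaliser = 0.7·0.5000 + 0.25·0.2500 + 0.65·0.2500; P(author K) ≈ 0.6087, P(author Q) ≈ 0.1087, P(author J) ≈ 0.2826
After 'present': normaliser = 0.3·0.6087 + 0.75·0.1087 + 0.35·0.2826; P(author K) ≈ 0.5030, P(author Q) ≈ 0.2246, P(author J) ≈ 0.2725

0.2246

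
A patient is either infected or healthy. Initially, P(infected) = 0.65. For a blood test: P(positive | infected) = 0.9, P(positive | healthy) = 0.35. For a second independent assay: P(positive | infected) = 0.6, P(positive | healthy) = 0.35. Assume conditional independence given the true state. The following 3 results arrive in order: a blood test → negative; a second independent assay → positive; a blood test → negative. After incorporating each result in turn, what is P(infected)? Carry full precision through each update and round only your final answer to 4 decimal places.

After a blood test='negative': P(infected) = 0.1·0.6500 / (0.1·0.6500 + 0.65·0.3500) ≈ 0.2222
After a second independent assay='positive': P(infected) = 0.6·0.2222 / (0.6·0.2222 + 0.35·0.7778) ≈ 0.3288
After a blood test='negative': P(infected) = 0.1·0.3288 / (0.1·0.3288 + 0.65·0.6712) ≈ 0.0701

0.0701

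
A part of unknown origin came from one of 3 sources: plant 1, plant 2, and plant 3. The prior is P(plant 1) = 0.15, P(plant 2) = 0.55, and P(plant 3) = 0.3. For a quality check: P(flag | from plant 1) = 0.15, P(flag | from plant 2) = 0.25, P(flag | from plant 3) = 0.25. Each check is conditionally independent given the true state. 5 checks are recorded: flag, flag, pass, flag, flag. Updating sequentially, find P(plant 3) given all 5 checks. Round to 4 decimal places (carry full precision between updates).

After 'flag': normaliser = 0.15·0.1500 + 0.25·0.5500 + 0.25·0.3000; P(plant 1) ≈ 0.0957, P(plant 2) ≈ 0.5851, P(plant 3) ≈ 0.3191
After 'flag': normaliser = 0.15·0.0957 + 0.25·0.5851 + 0.25·0.3191; P(plant 1) ≈ 0.0597, P(plant 2) ≈ 0.6084, P(plant 3) ≈ 0.3319
After 'pass': normaliser = 0.85·0.0597 + 0.75·0.6084 + 0.75·0.3319; P(plant 1) ≈ 0.0672, P(plant 2) ≈ 0.6036, P(plant 3) ≈ 0.3292
After 'flag': normaliser = 0.15·0.0672 + 0.25·0.6036 + 0.25·0.3292; P(plant 1) ≈ 0.0414, P(plant 2) ≈ 0.6203, P(plant 3) ≈ 0.3383
After 'flag': normaliser = 0.15·0.0414 + 0.25·0.6203 + 0.25·0.3383; P(plant 1) ≈ 0.0253, P(plant 2) ≈ 0.6307, P(plant 3) ≈ 0.3440

0.3440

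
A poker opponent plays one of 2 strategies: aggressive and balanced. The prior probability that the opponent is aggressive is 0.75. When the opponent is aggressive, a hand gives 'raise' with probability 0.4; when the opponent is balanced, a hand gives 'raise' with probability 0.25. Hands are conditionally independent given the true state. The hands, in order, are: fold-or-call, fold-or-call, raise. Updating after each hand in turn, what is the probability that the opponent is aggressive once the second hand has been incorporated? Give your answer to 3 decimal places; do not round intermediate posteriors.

After 'fold-or-call': P(aggressive) = 0.6·0.7500 / (0.6·0.7500 + 0.75·0.2500) ≈ 0.7059
After 'fold-or-call': P(aggressive) = 0.6·0.7059 / (0.6·0.7059 + 0.75·0.2941) ≈ 0.6575

0.658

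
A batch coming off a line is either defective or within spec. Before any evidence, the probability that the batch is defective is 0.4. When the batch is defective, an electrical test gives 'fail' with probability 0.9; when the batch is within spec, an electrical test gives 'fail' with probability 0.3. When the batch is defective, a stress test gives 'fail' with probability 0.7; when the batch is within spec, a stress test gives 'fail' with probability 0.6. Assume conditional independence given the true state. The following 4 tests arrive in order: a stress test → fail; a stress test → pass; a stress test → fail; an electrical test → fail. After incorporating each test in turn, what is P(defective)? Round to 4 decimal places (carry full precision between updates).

After a stress test='fail': P(defective) = 0.7·0.4000 / (0.7·0.4000 + 0.6·0.6000) ≈ 0.4375
After a stress test='pass': P(defective) = 0.3·0.4375 / (0.3·0.4375 + 0.4·0.5625) ≈ 0.3684
After a stress test='fail': P(defective) = 0.7·0.3684 / (0.7·0.3684 + 0.6·0.6316) ≈ 0.4050
After an electrical test='fail': P(defective) = 0.9·0.4050 / (0.9·0.4050 + 0.3·0.5950) ≈ 0.6712

0.6712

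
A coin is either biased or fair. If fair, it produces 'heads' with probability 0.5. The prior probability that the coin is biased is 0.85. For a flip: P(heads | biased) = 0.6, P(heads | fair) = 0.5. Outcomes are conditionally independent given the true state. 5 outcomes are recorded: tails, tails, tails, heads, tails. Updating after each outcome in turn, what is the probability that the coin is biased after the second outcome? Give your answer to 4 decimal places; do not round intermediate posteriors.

0.7839

After 'tails': P(biased) = 0.4·0.8500 / (0.4·0.8500 + 0.5·0.1500) ≈ 0.8193
After 'tails': P(biased) = 0.4·0.8193 / (0.4·0.8193 + 0.5·0.1807) ≈ 0.7839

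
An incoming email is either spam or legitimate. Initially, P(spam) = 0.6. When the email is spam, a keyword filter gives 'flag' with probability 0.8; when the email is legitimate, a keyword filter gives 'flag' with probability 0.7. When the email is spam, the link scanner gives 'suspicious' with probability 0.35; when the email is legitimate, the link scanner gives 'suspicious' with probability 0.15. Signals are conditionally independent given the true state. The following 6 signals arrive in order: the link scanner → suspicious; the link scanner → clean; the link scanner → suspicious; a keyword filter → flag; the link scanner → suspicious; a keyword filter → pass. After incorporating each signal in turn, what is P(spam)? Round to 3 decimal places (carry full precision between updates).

0.917

After the link scanner='suspicious': P(spam) = 0.35·0.6000 / (0.35·0.6000 + 0.15·0.4000) ≈ 0.7778
After the link scanner='clean': P(spam) = 0.65·0.7778 / (0.65·0.7778 + 0.85·0.2222) ≈ 0.7280
After the link scanner='suspicious': P(spam) = 0.35·0.7280 / (0.35·0.7280 + 0.15·0.2720) ≈ 0.8620
After a keyword filter='flag': P(spam) = 0.8·0.8620 / (0.8·0.8620 + 0.7·0.1380) ≈ 0.8771
After the link scanner='suspicious': P(spam) = 0.35·0.8771 / (0.35·0.8771 + 0.15·0.1229) ≈ 0.9434
After a keyword filter='pass': P(spam) = 0.2·0.9434 / (0.2·0.9434 + 0.3·0.0566) ≈ 0.9174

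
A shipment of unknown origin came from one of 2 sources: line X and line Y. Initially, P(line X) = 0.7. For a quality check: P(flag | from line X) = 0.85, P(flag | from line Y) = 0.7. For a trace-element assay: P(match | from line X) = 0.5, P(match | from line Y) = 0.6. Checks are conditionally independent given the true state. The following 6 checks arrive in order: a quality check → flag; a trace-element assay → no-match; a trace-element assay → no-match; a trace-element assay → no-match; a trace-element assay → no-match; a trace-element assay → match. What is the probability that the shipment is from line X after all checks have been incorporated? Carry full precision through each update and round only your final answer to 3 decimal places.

Each posterior becomes the prior for the next update.
After a quality check='flag': P(line X) = 0.85·0.7000 / (0.85·0.7000 + 0.7·0.3000) ≈ 0.7391
After a trace-element assay='no-match': P(line X) = 0.5·0.7391 / (0.5·0.7391 + 0.4·0.2609) ≈ 0.7798
After a trace-element assay='no-match': P(line X) = 0.5·0.7798 / (0.5·0.7798 + 0.4·0.2202) ≈ 0.8157
After a trace-element assay='no-match': P(line X) = 0.5·0.8157 / (0.5·0.8157 + 0.4·0.1843) ≈ 0.8470
After a trace-element assay='no-match': P(line X) = 0.5·0.8470 / (0.5·0.8470 + 0.4·0.1530) ≈ 0.8737
After a trace-element assay='match': P(line X) = 0.5·0.8737 / (0.5·0.8737 + 0.6·0.1263) ≈ 0.8522

0.852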